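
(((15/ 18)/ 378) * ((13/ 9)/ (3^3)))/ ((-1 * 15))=-13/ 1653372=-0.00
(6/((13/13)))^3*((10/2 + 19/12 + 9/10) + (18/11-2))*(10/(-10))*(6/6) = -84582/55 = -1537.85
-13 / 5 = -2.60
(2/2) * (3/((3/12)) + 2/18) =109/9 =12.11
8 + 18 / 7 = 10.57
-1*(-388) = 388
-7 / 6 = -1.17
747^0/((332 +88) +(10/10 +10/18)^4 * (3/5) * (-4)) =10935/4439036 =0.00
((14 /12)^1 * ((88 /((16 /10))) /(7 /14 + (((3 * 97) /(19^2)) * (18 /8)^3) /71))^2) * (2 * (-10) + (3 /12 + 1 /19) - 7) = -760594056362201600 /3197121880683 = -237899.61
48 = 48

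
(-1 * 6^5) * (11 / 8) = -10692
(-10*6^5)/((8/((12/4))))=-29160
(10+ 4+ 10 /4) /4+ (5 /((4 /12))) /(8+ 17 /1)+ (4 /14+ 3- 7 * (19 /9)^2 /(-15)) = 686561 /68040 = 10.09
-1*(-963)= 963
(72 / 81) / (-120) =-1 / 135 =-0.01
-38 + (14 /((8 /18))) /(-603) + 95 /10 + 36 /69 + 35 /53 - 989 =-83009997 /81673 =-1016.37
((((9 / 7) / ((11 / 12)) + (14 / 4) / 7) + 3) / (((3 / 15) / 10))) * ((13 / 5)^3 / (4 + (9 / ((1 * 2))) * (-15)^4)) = 663494 / 35083741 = 0.02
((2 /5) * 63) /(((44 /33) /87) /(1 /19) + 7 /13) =427518 /14075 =30.37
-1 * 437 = -437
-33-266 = -299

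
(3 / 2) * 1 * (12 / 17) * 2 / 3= 12 / 17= 0.71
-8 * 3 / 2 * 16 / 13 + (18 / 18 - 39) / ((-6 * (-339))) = -195511 / 13221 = -14.79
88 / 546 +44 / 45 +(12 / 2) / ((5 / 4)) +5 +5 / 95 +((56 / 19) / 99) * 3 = 1896728 / 171171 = 11.08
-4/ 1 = -4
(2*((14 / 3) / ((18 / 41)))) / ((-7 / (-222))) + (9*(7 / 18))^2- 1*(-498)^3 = 4446240425 / 36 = 123506678.47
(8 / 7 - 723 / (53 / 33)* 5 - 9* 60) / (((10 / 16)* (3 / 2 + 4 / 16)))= -33119392 / 12985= -2550.59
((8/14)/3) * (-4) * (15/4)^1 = -20/7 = -2.86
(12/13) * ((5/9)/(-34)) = -10/663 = -0.02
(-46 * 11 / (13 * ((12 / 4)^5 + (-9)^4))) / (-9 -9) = 0.00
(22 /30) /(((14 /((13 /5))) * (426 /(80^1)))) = 572 /22365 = 0.03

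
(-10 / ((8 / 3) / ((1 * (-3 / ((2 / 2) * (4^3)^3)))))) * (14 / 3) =105 / 524288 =0.00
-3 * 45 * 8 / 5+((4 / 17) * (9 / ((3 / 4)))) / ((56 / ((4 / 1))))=-215.80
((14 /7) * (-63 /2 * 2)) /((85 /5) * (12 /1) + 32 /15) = -945 /1546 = -0.61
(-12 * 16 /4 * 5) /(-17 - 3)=12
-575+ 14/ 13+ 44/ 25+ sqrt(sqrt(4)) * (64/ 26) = -185953/ 325+ 32 * sqrt(2)/ 13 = -568.68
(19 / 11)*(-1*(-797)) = 15143 / 11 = 1376.64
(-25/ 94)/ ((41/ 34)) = -425/ 1927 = -0.22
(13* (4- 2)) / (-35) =-26 / 35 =-0.74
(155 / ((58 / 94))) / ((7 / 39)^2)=11080485 / 1421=7797.67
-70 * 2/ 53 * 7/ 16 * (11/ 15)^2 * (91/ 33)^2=-405769/ 85860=-4.73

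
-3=-3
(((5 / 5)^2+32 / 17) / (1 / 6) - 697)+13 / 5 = -57554 / 85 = -677.11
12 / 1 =12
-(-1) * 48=48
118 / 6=59 / 3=19.67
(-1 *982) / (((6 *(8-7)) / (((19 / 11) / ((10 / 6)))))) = -169.62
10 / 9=1.11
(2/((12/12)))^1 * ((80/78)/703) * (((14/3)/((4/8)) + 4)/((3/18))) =6400/27417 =0.23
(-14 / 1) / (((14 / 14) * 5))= -14 / 5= -2.80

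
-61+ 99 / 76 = -4537 / 76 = -59.70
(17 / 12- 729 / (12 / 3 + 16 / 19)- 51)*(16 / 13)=-246.32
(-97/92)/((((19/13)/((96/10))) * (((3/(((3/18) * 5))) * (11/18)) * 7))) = -0.45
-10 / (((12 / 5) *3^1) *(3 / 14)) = -175 / 27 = -6.48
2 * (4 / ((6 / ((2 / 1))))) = 8 / 3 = 2.67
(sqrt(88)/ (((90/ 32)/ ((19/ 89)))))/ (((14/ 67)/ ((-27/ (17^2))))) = -61104* sqrt(22)/ 900235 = -0.32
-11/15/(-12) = 11/180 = 0.06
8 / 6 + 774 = 775.33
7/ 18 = 0.39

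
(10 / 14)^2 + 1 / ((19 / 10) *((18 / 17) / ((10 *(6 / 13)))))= 101825 / 36309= 2.80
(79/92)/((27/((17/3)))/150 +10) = 33575/392242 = 0.09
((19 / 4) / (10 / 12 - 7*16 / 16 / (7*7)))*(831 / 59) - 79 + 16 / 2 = 88607 / 3422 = 25.89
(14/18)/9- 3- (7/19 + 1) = -6590/1539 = -4.28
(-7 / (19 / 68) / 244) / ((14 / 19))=-17 / 122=-0.14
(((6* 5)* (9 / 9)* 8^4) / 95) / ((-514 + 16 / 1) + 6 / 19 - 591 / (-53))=-434176 / 163313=-2.66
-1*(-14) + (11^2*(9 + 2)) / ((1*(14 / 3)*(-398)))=74015 / 5572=13.28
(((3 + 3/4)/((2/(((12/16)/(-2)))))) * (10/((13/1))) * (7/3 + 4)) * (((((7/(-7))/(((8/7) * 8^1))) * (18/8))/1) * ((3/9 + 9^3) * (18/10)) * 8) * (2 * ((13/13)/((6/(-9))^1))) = -88392465/3328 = -26560.24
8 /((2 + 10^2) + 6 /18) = 24 /307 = 0.08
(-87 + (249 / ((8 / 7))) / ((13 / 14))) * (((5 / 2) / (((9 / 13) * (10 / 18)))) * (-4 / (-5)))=7677 / 10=767.70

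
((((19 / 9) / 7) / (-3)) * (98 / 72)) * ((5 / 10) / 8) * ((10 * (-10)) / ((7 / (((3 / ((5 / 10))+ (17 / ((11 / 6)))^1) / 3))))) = 3325 / 5346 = 0.62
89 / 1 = 89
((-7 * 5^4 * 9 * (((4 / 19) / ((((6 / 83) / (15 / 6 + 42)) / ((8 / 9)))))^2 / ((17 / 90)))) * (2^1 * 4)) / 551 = -1222318025600000 / 30433383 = -40163725.00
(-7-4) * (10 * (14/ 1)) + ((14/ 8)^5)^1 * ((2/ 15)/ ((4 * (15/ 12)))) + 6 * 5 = -57967193/ 38400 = -1509.56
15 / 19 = 0.79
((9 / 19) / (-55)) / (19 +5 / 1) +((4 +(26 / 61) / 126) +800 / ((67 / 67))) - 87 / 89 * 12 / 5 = 458442877499 / 571869144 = 801.66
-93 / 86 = -1.08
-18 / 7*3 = -54 / 7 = -7.71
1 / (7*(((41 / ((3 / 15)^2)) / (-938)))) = -134 / 1025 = -0.13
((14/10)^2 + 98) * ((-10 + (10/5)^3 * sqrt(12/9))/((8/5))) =-2499/4 + 1666 * sqrt(3)/5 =-47.63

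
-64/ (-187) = 64/ 187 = 0.34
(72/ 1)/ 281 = 72/ 281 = 0.26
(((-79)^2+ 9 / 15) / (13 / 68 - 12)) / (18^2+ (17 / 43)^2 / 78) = -1.63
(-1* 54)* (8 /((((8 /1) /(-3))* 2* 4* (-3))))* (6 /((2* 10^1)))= -81 /40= -2.02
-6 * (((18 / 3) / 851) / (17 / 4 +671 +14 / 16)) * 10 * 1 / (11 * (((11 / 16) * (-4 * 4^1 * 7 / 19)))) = 0.00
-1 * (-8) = 8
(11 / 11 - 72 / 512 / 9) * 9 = 567 / 64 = 8.86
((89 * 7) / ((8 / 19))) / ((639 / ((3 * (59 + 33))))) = 272251 / 426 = 639.09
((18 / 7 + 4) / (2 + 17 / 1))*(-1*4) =-184 / 133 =-1.38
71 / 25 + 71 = 1846 / 25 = 73.84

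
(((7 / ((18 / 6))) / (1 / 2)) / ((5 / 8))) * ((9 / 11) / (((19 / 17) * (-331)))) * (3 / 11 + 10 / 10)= -79968 / 3804845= -0.02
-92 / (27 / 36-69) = 1.35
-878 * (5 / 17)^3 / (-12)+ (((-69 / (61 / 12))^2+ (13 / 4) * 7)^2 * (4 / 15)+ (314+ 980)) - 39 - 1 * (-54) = 51985599001095187 / 4081477009980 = 12736.96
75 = 75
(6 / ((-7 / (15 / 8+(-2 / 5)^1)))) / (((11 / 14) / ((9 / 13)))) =-1593 / 1430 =-1.11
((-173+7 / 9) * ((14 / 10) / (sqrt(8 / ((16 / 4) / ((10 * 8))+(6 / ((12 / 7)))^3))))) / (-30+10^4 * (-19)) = 7 * sqrt(8585) / 220680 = 0.00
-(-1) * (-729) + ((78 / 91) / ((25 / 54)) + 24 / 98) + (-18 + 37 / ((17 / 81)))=-11841294 / 20825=-568.61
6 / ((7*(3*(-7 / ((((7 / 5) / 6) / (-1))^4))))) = -49 / 405000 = -0.00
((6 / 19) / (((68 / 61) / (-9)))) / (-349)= 1647 / 225454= 0.01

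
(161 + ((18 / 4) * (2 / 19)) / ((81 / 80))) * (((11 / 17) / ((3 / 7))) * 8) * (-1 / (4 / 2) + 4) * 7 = 416705212 / 8721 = 47781.82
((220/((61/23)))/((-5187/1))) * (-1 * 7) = 5060/45201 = 0.11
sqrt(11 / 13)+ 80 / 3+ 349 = sqrt(143) / 13+ 1127 / 3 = 376.59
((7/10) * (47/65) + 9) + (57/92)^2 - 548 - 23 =-1543501347/2750800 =-561.11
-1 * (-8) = 8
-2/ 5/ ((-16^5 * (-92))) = -1/ 241172480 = -0.00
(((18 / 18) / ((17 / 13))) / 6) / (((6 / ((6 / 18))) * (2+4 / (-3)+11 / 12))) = 13 / 2907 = 0.00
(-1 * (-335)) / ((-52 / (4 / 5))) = -67 / 13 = -5.15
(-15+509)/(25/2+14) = 988/53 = 18.64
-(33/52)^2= -1089/2704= -0.40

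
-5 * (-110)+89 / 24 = 553.71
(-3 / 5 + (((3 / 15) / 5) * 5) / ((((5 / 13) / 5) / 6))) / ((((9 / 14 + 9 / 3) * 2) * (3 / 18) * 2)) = 105 / 17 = 6.18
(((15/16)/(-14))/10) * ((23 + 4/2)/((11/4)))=-75/1232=-0.06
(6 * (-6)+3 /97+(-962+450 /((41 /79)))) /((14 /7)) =-520573 /7954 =-65.45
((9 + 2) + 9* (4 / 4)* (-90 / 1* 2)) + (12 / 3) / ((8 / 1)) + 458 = -2301 / 2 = -1150.50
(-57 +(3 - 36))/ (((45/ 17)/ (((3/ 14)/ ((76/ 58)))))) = -1479/ 266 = -5.56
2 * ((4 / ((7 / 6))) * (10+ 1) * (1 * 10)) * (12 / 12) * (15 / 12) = 6600 / 7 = 942.86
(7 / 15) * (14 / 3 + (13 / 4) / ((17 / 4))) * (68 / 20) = 1939 / 225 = 8.62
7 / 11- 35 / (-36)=637 / 396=1.61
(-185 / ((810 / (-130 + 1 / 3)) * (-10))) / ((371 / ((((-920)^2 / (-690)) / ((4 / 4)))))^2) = -9745788160 / 301020867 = -32.38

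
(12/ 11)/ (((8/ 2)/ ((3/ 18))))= 1/ 22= 0.05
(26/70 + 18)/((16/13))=8359/560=14.93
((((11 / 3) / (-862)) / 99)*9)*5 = -5 / 2586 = -0.00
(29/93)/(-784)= -29/72912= -0.00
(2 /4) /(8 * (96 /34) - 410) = -17 /13172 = -0.00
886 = 886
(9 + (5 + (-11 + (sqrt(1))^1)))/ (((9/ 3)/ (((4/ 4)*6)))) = 8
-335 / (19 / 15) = -5025 / 19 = -264.47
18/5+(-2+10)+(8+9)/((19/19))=143/5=28.60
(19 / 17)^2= 361 / 289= 1.25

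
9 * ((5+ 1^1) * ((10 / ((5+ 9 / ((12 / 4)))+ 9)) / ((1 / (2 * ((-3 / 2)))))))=-1620 / 17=-95.29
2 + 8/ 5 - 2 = 8/ 5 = 1.60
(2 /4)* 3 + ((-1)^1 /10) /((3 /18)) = 9 /10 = 0.90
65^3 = 274625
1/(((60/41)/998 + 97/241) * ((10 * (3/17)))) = 83820523/59752590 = 1.40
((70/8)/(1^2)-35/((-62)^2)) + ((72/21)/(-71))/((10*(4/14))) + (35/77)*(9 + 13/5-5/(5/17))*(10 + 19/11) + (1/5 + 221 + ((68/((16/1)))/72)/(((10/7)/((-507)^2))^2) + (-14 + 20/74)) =1868113258087000590819/977504598400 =1911104317.20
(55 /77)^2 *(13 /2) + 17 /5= 3291 /490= 6.72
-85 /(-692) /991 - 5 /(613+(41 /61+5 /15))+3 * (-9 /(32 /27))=-14048289954961 /616443193888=-22.79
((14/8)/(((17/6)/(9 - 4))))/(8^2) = 105/2176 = 0.05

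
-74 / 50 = -37 / 25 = -1.48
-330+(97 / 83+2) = -27127 / 83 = -326.83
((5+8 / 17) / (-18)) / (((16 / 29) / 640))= -17980 / 51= -352.55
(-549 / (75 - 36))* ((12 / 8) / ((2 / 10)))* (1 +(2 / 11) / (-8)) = -118035 / 1144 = -103.18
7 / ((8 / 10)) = 35 / 4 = 8.75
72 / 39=24 / 13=1.85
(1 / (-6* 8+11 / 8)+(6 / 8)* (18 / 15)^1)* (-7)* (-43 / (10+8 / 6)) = 2959131 / 126820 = 23.33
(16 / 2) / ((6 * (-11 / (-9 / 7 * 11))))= 1.71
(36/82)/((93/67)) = 402/1271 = 0.32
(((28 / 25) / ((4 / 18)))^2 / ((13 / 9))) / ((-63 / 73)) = -165564 / 8125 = -20.38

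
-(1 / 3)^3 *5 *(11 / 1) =-55 / 27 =-2.04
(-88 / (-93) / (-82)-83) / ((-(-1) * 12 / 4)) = -316523 / 11439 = -27.67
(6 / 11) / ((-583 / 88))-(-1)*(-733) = -427387 / 583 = -733.08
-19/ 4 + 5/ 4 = -3.50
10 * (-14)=-140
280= 280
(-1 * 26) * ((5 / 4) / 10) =-13 / 4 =-3.25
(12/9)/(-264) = -0.01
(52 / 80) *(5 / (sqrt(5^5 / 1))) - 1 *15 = -15 + 13 *sqrt(5) / 500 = -14.94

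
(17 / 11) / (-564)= -17 / 6204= -0.00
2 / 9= 0.22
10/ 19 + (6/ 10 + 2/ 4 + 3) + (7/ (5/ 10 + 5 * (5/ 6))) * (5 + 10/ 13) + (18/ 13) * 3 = 21531/ 1235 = 17.43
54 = 54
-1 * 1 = -1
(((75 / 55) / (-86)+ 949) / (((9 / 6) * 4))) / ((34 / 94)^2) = 1983105451 / 1640364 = 1208.94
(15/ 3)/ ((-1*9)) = -5/ 9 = -0.56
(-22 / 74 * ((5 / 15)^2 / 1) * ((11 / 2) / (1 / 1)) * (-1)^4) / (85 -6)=-121 / 52614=-0.00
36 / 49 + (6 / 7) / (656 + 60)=12909 / 17542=0.74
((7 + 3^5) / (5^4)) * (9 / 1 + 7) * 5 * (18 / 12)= 48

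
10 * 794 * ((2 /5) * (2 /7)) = 6352 /7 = 907.43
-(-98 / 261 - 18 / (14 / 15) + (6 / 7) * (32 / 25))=847913 / 45675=18.56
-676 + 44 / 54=-18230 / 27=-675.19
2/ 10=1/ 5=0.20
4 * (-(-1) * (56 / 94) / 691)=112 / 32477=0.00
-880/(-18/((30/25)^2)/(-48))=-16896/5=-3379.20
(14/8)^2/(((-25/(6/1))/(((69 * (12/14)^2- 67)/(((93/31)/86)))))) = 34357/100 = 343.57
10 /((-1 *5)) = -2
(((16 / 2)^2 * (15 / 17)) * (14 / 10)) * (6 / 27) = 896 / 51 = 17.57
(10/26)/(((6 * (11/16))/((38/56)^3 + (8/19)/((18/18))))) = 509895/7455448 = 0.07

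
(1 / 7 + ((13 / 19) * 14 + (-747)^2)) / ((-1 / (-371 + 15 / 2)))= 26977694115 / 133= 202839805.38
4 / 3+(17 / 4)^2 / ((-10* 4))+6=13213 / 1920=6.88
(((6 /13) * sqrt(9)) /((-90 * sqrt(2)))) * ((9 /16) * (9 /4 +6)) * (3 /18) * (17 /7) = -1683 * sqrt(2) /116480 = -0.02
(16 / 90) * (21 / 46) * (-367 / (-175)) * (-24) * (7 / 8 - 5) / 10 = 1.69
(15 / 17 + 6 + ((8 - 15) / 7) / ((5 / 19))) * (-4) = -1048 / 85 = -12.33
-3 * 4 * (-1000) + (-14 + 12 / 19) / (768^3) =51640270847873 / 4303355904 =12000.00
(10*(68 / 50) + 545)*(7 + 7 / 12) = 84721 / 20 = 4236.05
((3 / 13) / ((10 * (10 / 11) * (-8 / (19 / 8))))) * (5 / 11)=-57 / 16640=-0.00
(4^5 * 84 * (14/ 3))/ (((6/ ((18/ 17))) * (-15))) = -401408/ 85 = -4722.45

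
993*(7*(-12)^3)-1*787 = -12012115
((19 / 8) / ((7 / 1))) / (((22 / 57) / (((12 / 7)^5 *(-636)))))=-10712030976 / 1294139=-8277.34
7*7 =49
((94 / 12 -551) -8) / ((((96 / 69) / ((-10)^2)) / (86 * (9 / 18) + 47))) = -28522875 / 8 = -3565359.38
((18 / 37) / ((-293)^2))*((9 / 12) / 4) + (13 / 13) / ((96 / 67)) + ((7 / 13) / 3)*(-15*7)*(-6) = 451022062495 / 3964163424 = 113.77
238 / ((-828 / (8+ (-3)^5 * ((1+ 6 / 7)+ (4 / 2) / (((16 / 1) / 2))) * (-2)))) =-245633 / 828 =-296.66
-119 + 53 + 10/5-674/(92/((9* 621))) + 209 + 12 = -81577/2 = -40788.50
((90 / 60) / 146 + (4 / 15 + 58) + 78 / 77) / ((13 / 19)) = 379926299 / 4384380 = 86.65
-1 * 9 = -9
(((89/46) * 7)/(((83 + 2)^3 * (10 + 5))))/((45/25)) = 623/762743250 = 0.00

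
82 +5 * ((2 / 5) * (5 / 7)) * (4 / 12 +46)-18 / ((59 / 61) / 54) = -1061524 / 1239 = -856.76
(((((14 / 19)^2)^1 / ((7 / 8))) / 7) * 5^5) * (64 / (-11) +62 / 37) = -168600000 / 146927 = -1147.51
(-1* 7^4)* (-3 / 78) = 2401 / 26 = 92.35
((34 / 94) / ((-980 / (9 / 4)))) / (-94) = 0.00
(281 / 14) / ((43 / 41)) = 11521 / 602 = 19.14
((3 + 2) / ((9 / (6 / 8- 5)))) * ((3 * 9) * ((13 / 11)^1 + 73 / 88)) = -45135 / 352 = -128.22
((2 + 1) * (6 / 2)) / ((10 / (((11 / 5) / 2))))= 99 / 100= 0.99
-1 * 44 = -44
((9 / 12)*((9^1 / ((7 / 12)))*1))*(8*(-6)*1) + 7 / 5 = -554.03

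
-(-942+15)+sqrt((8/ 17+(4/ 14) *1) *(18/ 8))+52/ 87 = 9 *sqrt(1190)/ 238+80701/ 87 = 928.90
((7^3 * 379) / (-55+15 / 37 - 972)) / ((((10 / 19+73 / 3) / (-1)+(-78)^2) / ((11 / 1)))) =-3015800403 / 13118572064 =-0.23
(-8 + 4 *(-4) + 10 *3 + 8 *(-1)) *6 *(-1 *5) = 60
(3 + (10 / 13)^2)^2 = 12.90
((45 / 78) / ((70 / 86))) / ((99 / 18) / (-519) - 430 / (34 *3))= -379389 / 2262169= -0.17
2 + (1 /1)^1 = 3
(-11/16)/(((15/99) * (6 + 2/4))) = -363/520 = -0.70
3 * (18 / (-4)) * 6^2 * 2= -972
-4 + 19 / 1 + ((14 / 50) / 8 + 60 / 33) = 37077 / 2200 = 16.85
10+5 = 15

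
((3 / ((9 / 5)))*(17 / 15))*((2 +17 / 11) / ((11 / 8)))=1768 / 363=4.87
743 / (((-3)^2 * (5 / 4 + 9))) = 2972 / 369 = 8.05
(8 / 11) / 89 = 8 / 979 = 0.01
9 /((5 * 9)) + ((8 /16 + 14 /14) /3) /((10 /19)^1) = 23 /20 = 1.15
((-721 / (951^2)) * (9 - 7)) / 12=-721 / 5426406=-0.00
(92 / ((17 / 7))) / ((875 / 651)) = 59892 / 2125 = 28.18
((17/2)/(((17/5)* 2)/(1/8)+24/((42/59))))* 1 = 595/6168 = 0.10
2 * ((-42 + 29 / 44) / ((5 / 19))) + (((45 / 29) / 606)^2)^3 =-698316829052349236147777417 / 2222587633336952520041920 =-314.19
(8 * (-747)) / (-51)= 1992 / 17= 117.18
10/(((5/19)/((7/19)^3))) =686/361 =1.90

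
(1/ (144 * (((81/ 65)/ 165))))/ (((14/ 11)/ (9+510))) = 6803225/ 18144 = 374.96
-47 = -47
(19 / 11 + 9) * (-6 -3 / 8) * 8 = -6018 / 11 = -547.09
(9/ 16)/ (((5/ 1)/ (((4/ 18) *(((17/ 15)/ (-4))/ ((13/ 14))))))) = -119/ 15600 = -0.01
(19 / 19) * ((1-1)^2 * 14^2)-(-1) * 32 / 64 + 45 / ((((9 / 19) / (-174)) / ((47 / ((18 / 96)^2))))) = -132592637 / 6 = -22098772.83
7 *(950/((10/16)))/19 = 560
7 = 7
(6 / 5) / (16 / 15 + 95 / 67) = 1206 / 2497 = 0.48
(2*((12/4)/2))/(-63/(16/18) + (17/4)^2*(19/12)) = -576/8117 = -0.07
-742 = -742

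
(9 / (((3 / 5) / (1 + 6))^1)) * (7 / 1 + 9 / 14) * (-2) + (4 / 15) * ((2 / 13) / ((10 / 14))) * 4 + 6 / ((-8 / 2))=-1606.27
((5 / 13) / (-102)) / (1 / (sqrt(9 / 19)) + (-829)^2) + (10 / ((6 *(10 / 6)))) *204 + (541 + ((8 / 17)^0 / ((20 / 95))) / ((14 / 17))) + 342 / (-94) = sqrt(19) / 375762032817964 + 184728842654823690761 / 247251417594220312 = 747.13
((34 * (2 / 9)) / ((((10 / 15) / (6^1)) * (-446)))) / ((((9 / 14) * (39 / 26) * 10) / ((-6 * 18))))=1904 / 1115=1.71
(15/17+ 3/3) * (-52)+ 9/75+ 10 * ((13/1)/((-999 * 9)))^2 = -3358740709219/34356184425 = -97.76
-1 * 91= -91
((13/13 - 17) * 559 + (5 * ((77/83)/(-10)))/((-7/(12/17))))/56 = -6309959/39508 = -159.71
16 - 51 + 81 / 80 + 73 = 39.01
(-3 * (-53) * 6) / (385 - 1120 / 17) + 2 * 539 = 5864368 / 5425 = 1080.99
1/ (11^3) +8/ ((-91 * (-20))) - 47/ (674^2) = 1387514857/ 275111816980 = 0.01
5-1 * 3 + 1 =3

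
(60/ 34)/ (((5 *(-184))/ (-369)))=1107/ 1564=0.71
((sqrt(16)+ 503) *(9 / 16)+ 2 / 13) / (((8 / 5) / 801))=237700755 / 1664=142849.01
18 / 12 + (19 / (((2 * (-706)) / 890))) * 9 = -37518 / 353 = -106.28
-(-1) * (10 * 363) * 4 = 14520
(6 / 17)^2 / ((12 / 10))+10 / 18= 1715 / 2601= 0.66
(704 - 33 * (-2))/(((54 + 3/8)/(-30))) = -12320/29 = -424.83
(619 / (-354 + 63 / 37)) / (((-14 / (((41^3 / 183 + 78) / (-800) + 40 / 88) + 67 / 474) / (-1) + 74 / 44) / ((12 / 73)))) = -128782469656 / 226725473319355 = -0.00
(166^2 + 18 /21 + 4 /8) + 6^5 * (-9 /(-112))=394551 /14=28182.21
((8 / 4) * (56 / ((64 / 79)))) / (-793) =-553 / 3172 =-0.17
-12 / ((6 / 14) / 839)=-23492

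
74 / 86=37 / 43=0.86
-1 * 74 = -74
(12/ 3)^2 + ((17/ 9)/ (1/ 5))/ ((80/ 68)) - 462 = -15767/ 36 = -437.97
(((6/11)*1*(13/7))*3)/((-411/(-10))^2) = 2600/1445213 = 0.00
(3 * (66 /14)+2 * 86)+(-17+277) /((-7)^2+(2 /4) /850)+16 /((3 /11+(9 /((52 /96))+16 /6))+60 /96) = 7763538825755 /40384241499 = 192.24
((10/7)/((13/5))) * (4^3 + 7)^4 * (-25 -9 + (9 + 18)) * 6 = -586423407.69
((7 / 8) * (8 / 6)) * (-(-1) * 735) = 1715 / 2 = 857.50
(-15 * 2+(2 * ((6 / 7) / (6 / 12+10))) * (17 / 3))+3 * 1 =-3833 / 147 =-26.07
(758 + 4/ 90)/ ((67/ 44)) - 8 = 1476808/ 3015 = 489.82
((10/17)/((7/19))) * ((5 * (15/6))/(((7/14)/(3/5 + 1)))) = 63.87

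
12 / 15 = 4 / 5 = 0.80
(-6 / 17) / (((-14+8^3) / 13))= -13 / 1411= -0.01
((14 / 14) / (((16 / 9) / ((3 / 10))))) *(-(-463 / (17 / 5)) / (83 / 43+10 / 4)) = 179181 / 34544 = 5.19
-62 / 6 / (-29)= 31 / 87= 0.36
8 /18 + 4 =40 /9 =4.44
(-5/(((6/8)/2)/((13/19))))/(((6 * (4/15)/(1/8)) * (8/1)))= -325/3648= -0.09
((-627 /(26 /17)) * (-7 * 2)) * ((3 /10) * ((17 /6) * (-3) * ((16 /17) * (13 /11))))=-81396 /5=-16279.20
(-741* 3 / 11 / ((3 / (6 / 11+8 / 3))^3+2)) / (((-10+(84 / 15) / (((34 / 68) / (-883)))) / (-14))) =-92666999880 / 912635239109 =-0.10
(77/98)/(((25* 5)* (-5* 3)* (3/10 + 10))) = -0.00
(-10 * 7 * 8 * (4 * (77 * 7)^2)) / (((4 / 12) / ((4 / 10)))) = -780920448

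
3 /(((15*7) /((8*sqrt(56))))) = 16*sqrt(14) /35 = 1.71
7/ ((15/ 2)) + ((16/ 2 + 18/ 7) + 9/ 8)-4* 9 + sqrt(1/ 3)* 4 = -19631/ 840 + 4* sqrt(3)/ 3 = -21.06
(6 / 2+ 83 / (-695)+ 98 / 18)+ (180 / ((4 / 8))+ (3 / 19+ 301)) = 79564697 / 118845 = 669.48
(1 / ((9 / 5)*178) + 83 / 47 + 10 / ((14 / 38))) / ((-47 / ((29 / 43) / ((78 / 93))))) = -13699202033 / 27694789668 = -0.49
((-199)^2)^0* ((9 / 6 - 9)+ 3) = -9 / 2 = -4.50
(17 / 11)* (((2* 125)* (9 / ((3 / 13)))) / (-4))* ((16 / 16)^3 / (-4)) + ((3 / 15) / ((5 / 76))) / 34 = 35225219 / 37400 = 941.85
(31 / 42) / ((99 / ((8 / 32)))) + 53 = 881527 / 16632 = 53.00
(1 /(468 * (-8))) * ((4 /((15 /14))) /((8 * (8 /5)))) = -7 /89856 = -0.00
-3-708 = -711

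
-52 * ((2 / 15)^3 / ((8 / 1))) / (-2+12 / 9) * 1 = 26 / 1125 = 0.02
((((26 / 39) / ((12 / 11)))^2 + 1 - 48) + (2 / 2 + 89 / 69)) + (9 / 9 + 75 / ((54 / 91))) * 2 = 1568207 / 7452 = 210.44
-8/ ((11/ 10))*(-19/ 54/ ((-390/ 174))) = -4408/ 3861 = -1.14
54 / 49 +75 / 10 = 843 / 98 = 8.60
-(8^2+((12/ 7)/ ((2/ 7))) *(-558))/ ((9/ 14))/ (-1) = -45976/ 9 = -5108.44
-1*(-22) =22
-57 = -57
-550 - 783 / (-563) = -308867 / 563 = -548.61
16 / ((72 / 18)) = 4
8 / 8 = 1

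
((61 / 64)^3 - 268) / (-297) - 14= -339989047 / 25952256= -13.10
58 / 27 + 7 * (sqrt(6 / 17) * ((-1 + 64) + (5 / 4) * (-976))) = 58 / 27 - 8099 * sqrt(102) / 17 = -4809.37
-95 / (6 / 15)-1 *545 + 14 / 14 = -1563 / 2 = -781.50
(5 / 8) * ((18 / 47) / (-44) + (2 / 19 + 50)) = 4920985 / 157168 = 31.31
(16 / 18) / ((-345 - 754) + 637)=-4 / 2079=-0.00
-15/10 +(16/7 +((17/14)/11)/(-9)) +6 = 4694/693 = 6.77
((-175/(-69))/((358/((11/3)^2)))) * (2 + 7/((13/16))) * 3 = 21175/6981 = 3.03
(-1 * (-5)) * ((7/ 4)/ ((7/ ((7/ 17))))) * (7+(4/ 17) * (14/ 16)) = 8575/ 2312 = 3.71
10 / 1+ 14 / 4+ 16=59 / 2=29.50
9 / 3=3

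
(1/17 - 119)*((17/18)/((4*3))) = -337/36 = -9.36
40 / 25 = 1.60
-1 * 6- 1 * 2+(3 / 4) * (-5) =-47 / 4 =-11.75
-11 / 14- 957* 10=-133991 / 14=-9570.79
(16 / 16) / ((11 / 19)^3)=6859 / 1331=5.15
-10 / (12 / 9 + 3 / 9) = -6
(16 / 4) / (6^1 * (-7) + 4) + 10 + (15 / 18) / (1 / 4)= 13.23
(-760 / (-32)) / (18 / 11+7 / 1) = 11 / 4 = 2.75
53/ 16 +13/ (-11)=375/ 176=2.13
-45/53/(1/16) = -720/53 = -13.58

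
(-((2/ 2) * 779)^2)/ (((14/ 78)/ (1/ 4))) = -23666799/ 28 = -845242.82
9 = 9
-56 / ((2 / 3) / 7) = -588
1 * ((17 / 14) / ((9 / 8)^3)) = 4352 / 5103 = 0.85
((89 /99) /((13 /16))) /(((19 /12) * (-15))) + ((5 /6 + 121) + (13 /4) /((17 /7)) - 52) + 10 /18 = 198651139 /2771340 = 71.68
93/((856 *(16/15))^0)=93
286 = 286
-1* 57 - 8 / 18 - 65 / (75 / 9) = -2936 / 45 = -65.24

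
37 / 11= 3.36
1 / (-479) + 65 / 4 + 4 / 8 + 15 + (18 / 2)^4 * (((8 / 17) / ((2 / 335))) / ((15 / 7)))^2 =4915755278845 / 553724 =8877627.26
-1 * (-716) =716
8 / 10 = 4 / 5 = 0.80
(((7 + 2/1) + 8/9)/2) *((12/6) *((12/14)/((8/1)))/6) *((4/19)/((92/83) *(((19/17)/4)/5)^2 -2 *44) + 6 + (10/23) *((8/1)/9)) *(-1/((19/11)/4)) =-32028126546757/12268023578937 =-2.61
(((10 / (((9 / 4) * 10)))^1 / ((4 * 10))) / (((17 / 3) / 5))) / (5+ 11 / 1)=1 / 1632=0.00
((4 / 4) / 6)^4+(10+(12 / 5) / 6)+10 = 132197 / 6480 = 20.40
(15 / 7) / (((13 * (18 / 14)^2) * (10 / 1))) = 7 / 702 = 0.01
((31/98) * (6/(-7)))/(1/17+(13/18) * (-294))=4743/3713318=0.00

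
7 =7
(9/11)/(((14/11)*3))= 3/14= 0.21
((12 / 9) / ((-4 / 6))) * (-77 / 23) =154 / 23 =6.70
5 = 5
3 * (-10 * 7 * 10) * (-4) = 8400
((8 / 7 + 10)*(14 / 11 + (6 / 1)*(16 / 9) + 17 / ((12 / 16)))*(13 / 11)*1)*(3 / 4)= 289497 / 847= 341.79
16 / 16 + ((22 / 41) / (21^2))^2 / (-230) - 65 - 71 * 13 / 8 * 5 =-192755176580341 / 300768756120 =-640.88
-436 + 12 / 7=-434.29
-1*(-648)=648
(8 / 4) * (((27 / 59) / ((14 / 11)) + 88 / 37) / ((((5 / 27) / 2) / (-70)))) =-4139.77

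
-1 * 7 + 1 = -6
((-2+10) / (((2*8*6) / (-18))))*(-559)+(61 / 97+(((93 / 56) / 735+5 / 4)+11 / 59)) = 66000995443 / 78519560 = 840.57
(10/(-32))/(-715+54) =5/10576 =0.00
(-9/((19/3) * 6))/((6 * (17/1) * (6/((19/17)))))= -1/2312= -0.00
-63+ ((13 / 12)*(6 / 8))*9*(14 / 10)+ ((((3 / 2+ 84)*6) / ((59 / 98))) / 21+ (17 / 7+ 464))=15008167 / 33040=454.24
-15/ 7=-2.14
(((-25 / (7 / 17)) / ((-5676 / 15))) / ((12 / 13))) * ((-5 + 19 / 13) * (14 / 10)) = -9775 / 11352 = -0.86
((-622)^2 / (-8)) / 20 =-96721 / 40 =-2418.02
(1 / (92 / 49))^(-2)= 8464 / 2401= 3.53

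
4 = 4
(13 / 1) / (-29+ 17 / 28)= -364 / 795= -0.46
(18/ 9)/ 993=0.00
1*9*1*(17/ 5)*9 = 1377/ 5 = 275.40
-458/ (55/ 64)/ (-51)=29312/ 2805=10.45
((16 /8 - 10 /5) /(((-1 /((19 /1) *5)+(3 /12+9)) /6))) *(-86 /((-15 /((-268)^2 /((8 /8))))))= 0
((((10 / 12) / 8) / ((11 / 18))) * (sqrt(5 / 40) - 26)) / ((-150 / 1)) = 13 / 440 - sqrt(2) / 3520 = 0.03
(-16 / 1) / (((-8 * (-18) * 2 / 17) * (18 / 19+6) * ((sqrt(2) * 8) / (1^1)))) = -323 * sqrt(2) / 38016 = -0.01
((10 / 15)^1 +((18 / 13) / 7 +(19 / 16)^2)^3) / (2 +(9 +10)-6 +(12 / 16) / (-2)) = 182970432757409 / 554703878356992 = 0.33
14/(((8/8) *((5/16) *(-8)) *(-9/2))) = 56/45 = 1.24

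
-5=-5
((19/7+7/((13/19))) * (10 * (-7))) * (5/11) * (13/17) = -58900/187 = -314.97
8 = 8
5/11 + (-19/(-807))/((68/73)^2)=19771601/41047248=0.48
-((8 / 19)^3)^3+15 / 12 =1612901617983 / 1290750791116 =1.25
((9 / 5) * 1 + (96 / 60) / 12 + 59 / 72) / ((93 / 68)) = 16847 / 8370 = 2.01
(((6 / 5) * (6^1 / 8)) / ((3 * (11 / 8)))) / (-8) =-3 / 110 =-0.03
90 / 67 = 1.34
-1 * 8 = -8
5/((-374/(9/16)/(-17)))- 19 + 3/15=-32863/1760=-18.67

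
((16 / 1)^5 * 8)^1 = 8388608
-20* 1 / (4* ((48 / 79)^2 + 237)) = -31205 / 1481421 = -0.02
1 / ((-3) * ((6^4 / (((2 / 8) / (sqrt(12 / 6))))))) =-sqrt(2) / 31104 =-0.00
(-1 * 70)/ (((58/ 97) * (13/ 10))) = -90.05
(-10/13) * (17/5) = -34/13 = -2.62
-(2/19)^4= -16/130321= -0.00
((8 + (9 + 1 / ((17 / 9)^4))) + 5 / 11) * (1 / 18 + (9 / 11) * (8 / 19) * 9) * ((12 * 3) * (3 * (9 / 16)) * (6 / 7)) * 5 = 77457341158695 / 5376413812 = 14406.88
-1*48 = -48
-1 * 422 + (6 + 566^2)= 319940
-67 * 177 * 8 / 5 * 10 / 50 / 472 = -201 / 25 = -8.04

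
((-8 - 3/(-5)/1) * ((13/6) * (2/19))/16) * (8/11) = -0.08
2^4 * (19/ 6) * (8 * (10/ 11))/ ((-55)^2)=2432/ 19965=0.12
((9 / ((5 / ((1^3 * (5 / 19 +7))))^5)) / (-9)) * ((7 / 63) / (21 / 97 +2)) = -0.32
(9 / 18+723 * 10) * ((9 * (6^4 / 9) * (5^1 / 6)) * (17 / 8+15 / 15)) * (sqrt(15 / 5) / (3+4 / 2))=9761175 * sqrt(3) / 2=8453425.52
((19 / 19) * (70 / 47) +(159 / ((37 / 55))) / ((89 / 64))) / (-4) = -13267735 / 309542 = -42.86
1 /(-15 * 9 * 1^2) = -1 /135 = -0.01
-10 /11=-0.91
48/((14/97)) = 332.57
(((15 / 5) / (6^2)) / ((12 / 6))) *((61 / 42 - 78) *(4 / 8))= -3215 / 2016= -1.59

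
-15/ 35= -3/ 7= -0.43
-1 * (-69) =69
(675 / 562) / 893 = 675 / 501866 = 0.00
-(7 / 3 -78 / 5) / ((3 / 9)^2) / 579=199 / 965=0.21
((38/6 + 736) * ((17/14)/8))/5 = 37859/1680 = 22.54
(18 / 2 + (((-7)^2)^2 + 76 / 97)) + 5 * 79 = 272161 / 97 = 2805.78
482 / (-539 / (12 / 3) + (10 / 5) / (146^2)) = -10274312 / 2872329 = -3.58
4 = 4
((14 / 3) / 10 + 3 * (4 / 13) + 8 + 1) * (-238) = -482188 / 195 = -2472.76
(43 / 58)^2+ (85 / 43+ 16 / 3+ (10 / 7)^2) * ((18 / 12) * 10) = 140.81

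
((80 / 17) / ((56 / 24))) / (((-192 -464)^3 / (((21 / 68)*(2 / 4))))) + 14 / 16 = 35693358803 / 40792410112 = 0.87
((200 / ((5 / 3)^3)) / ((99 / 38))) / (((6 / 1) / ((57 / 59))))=8664 / 3245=2.67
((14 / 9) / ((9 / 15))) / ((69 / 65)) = 4550 / 1863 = 2.44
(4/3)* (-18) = -24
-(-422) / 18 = 23.44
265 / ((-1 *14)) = -265 / 14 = -18.93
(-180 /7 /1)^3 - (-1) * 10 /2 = -16997.92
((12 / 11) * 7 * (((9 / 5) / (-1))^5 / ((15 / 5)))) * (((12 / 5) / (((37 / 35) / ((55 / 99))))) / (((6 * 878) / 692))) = -889881552 / 111670625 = -7.97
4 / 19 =0.21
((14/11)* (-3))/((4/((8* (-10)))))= 840/11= 76.36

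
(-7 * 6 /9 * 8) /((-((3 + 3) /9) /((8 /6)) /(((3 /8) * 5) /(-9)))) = -140 /9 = -15.56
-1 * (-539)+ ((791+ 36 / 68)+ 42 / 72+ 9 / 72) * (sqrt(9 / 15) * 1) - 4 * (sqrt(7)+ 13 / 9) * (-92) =323233 * sqrt(15) / 2040+ 368 * sqrt(7)+ 9635 / 9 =2657.86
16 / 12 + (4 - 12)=-20 / 3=-6.67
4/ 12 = 1/ 3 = 0.33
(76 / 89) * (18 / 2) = 684 / 89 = 7.69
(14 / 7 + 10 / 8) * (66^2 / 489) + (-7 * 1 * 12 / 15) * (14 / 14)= 19031 / 815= 23.35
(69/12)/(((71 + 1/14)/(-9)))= -1449/1990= -0.73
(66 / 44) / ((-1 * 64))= -3 / 128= -0.02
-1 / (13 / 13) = -1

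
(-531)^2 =281961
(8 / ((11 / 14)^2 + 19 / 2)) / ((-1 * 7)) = -0.11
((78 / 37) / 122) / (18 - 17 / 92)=3588 / 3699223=0.00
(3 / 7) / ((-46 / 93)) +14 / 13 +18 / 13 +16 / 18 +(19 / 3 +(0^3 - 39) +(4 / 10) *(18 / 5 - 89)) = -60601171 / 941850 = -64.34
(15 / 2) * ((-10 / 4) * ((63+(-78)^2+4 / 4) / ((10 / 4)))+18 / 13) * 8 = -368796.92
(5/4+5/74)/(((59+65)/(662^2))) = 21364395/4588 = 4656.58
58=58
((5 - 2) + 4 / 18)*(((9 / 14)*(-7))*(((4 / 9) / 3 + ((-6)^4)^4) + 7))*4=-4417858115087290 / 27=-163624374632862.59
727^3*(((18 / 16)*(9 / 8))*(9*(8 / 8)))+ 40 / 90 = 4376740391.18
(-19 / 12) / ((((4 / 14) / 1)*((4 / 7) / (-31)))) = 28861 / 96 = 300.64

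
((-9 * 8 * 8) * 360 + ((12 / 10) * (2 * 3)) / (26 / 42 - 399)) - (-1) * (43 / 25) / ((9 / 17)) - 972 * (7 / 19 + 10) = -3888241091203 / 17882325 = -217434.87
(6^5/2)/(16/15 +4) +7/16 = 233413/304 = 767.81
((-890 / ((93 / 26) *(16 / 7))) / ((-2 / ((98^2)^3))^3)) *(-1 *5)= -4398360191102429894233765963281714995200 / 93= -47294195603251934346599630000000000000.00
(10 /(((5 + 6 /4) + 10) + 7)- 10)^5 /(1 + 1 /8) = -16402500000000 /229345007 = -71518.89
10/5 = 2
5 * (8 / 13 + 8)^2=62720 / 169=371.12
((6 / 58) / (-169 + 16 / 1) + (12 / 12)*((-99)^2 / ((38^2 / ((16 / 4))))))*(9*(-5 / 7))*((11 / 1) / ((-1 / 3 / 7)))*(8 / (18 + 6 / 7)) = 3044016780 / 177973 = 17103.81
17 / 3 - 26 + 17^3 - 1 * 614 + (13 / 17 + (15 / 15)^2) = 218302 / 51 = 4280.43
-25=-25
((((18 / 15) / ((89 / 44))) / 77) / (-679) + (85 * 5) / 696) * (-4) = -2.44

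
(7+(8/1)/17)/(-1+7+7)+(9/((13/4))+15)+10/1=6264/221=28.34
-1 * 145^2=-21025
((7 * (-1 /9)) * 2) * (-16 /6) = 112 /27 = 4.15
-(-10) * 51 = 510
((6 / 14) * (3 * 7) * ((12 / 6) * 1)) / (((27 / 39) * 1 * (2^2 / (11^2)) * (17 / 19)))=29887 / 34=879.03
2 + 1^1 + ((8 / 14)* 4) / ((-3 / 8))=-3.10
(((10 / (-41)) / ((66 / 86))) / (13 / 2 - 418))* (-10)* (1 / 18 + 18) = -1397500 / 10021671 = -0.14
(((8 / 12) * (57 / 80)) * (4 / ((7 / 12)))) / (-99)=-0.03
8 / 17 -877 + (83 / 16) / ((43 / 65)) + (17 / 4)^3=-37049289 / 46784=-791.92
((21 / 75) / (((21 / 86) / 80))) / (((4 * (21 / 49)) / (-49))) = -117992 / 45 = -2622.04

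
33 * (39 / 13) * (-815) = -80685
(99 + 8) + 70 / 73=7881 / 73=107.96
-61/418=-0.15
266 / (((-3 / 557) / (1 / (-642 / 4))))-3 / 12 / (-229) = 271433747 / 882108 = 307.71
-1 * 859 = -859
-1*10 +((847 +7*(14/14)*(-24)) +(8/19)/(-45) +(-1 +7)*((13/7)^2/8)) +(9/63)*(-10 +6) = 112447177/167580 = 671.01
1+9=10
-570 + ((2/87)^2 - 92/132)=-47515615/83259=-570.70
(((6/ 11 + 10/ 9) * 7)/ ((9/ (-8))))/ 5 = -9184/ 4455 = -2.06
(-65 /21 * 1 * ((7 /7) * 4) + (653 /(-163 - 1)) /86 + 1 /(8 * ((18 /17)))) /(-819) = 21874721 /1455448176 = 0.02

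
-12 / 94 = -6 / 47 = -0.13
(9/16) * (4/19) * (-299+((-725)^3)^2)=653492418090818967/38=17197168897126814.92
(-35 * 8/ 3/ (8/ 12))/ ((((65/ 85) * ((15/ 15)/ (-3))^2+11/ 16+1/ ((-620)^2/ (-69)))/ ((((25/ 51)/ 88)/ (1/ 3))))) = -108112500/ 35687707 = -3.03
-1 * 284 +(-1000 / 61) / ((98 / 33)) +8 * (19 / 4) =-751794 / 2989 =-251.52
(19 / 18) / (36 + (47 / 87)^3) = 1390173 / 47619862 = 0.03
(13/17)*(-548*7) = -49868/17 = -2933.41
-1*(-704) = 704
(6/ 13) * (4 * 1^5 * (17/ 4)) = 102/ 13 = 7.85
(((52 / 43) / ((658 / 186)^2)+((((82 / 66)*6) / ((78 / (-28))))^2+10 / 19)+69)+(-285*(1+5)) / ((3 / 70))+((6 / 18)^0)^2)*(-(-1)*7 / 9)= -648117669801369500 / 20925358452999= -30972.83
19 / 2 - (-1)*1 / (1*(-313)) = 5945 / 626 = 9.50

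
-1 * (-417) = 417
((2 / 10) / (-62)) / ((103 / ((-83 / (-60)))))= -83 / 1915800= -0.00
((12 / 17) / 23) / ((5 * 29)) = 12 / 56695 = 0.00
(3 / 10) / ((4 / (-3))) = -9 / 40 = -0.22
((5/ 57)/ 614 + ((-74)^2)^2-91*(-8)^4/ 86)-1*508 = 45119931031103/ 1504914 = 29981733.86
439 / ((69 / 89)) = 39071 / 69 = 566.25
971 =971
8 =8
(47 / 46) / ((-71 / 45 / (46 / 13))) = -2115 / 923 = -2.29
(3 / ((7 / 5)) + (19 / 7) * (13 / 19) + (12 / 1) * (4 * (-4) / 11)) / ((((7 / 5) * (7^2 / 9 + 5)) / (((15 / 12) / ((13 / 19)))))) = -158175 / 94094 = -1.68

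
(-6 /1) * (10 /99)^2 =-200 /3267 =-0.06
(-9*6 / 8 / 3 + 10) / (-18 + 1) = -31 / 68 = -0.46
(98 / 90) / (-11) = -49 / 495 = -0.10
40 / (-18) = -2.22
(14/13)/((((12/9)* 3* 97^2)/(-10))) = -35/122317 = -0.00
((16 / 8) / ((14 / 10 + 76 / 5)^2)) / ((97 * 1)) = 50 / 668233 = 0.00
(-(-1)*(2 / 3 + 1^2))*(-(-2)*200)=2000 / 3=666.67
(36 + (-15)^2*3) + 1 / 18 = 711.06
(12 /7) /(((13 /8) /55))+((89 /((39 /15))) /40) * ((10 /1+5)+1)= 502 /7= 71.71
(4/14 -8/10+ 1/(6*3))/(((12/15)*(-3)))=289/1512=0.19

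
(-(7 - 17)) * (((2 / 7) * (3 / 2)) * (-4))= -120 / 7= -17.14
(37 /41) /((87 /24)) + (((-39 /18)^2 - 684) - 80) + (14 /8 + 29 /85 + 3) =-685795646 /909585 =-753.97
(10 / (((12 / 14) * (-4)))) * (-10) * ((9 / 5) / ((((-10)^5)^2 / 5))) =21 / 800000000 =0.00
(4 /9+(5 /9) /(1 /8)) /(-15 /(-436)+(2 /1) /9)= 19184 /1007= 19.05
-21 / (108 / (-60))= 35 / 3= 11.67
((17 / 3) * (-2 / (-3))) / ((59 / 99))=374 / 59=6.34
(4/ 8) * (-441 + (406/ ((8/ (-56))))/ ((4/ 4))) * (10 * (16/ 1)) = -262640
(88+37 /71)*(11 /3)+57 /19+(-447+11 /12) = -100967 /852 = -118.51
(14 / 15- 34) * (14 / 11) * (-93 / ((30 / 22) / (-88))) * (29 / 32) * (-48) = 274676864 / 25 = 10987074.56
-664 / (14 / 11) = -3652 / 7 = -521.71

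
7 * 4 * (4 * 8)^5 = 939524096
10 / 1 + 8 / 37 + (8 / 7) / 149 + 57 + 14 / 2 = 2864374 / 38591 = 74.22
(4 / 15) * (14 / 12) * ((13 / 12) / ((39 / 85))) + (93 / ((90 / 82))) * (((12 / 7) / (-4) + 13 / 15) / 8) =304747 / 56700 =5.37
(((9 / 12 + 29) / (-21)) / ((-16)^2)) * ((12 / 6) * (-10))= 85 / 768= 0.11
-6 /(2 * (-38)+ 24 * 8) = -3 /58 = -0.05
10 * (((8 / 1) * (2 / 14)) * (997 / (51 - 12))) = 79760 / 273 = 292.16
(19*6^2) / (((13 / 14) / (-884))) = -651168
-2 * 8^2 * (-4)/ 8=64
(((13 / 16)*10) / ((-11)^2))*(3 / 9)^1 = 65 / 2904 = 0.02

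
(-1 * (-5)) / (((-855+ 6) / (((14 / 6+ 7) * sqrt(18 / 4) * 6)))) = -140 * sqrt(2) / 283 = -0.70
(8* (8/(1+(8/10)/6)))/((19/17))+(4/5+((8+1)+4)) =6111/95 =64.33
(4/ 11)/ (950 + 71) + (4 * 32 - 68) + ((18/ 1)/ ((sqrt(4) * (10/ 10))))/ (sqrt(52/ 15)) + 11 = 9 * sqrt(195)/ 26 + 797405/ 11231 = 75.83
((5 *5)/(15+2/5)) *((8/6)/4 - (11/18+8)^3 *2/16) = -463540375/3592512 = -129.03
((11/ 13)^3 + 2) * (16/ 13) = 3.21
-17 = -17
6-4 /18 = 52 /9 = 5.78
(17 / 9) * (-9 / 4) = -17 / 4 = -4.25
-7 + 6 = -1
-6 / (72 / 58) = -29 / 6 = -4.83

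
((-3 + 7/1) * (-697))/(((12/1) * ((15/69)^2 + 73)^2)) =-0.04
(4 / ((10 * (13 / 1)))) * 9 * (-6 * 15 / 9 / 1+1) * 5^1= -12.46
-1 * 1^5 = -1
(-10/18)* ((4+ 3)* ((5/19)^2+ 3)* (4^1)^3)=-2481920/3249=-763.90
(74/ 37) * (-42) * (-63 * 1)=5292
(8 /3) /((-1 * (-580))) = 2 /435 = 0.00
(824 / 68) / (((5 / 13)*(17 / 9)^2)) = 216918 / 24565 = 8.83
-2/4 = -0.50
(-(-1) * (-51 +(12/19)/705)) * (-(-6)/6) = -227711/4465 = -51.00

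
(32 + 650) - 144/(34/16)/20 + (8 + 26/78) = 175171/255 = 686.95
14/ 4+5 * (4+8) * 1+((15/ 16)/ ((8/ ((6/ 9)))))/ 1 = 4069/ 64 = 63.58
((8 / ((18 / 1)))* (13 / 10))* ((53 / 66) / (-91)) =-53 / 10395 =-0.01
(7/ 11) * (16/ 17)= 112/ 187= 0.60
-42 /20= -21 /10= -2.10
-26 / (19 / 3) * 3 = -234 / 19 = -12.32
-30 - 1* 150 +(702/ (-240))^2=-274311/ 1600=-171.44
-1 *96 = -96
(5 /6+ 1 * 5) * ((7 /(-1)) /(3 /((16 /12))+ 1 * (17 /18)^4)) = -4286520 /319717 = -13.41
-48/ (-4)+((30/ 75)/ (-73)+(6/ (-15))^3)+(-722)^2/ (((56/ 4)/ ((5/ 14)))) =5951230059/ 447125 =13309.99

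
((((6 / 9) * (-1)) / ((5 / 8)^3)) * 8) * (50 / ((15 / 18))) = -32768 / 25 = -1310.72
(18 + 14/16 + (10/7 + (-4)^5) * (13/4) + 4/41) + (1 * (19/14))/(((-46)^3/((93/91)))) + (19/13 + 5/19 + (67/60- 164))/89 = -32797958130853529/9920151257520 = -3306.20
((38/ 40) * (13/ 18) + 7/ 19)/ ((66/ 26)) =93769/ 225720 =0.42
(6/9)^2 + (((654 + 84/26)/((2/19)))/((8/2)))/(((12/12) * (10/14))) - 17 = 1268711/585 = 2168.74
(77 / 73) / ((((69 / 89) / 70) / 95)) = 45572450 / 5037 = 9047.54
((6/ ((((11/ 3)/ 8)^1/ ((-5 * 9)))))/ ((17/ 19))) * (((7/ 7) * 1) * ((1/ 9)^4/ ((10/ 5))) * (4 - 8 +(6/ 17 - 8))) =0.58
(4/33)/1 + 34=1126/33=34.12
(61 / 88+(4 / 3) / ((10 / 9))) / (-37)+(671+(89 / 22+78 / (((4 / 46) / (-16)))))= -222661653 / 16280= -13677.01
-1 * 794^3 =-500566184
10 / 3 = 3.33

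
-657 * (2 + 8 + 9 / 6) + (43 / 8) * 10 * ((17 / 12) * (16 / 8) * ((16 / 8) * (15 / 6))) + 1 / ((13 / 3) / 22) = -2118157 / 312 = -6788.96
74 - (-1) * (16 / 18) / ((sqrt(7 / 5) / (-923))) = 74 - 7384 * sqrt(35) / 63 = -619.40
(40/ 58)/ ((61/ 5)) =100/ 1769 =0.06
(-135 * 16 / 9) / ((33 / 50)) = -4000 / 11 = -363.64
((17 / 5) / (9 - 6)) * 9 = 51 / 5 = 10.20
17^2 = 289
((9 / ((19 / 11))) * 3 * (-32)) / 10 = -4752 / 95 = -50.02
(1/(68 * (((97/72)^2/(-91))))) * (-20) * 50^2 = 5896800000/159953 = 36865.83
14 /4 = 7 /2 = 3.50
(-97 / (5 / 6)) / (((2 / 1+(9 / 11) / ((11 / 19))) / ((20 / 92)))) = -70422 / 9499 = -7.41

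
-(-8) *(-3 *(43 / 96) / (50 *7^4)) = -43 / 480200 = -0.00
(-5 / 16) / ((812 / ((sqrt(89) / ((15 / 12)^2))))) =-sqrt(89) / 4060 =-0.00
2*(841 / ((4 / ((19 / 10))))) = 15979 / 20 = 798.95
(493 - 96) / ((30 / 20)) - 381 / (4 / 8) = -1492 / 3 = -497.33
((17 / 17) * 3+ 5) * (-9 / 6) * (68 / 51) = -16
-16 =-16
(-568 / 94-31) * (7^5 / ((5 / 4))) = -117043948 / 235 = -498059.35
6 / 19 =0.32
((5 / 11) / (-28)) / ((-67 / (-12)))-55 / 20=-56809 / 20636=-2.75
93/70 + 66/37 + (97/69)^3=5.89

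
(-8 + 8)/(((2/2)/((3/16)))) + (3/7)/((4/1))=3/28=0.11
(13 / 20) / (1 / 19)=247 / 20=12.35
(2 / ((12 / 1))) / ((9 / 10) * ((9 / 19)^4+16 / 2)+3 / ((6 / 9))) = 0.01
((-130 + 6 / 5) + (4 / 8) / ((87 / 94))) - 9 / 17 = -952396 / 7395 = -128.79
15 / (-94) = -15 / 94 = -0.16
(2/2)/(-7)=-1/7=-0.14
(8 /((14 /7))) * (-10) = -40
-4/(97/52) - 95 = -9423/97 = -97.14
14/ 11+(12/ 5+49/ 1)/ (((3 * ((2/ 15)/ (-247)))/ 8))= -2793062/ 11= -253914.73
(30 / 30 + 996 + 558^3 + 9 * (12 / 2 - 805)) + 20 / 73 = 12682649034 / 73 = 173734918.27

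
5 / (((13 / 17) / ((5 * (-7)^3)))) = -11213.46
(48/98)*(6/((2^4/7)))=9/7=1.29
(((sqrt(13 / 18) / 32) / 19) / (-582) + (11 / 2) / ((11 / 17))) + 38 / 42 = 9.40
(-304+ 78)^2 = 51076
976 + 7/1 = 983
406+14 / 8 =1631 / 4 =407.75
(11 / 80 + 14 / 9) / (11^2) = 0.01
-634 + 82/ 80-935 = -62719/ 40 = -1567.98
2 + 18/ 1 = 20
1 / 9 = 0.11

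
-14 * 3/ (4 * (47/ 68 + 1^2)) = -714/ 115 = -6.21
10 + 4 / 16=41 / 4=10.25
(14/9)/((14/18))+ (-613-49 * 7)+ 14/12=-5717/6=-952.83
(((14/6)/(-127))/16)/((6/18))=-7/2032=-0.00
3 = 3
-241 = -241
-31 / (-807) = 31 / 807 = 0.04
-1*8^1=-8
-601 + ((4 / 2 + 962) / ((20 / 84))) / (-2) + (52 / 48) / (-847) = -133422893 / 50820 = -2625.40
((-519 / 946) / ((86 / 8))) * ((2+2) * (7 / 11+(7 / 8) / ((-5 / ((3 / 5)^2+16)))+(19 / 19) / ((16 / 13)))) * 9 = 2.60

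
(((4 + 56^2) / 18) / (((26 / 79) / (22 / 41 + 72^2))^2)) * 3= 110683133068174930 / 852267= 129869082186.89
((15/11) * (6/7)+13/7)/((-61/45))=-10485/4697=-2.23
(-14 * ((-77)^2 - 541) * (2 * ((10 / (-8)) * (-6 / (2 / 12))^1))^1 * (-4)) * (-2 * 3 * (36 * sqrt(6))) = -5865592320 * sqrt(6) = -14367708223.19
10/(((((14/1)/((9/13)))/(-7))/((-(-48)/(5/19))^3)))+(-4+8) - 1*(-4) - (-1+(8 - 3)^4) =-6827154952/325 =-21006630.62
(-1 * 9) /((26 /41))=-14.19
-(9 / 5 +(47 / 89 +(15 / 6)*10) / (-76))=-1.46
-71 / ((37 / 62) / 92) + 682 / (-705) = -285538954 / 26085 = -10946.48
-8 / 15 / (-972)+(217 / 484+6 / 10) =1850441 / 1764180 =1.05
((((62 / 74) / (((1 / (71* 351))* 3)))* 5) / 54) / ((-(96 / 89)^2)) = -1133217865 / 2045952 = -553.88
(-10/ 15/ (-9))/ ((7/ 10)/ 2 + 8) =40/ 4509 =0.01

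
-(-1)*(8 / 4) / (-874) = -1 / 437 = -0.00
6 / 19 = 0.32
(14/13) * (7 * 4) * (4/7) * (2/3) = 448/39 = 11.49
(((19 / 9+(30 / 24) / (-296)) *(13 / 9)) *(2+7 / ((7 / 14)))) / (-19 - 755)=-291863 / 4639356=-0.06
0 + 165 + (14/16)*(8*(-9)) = 102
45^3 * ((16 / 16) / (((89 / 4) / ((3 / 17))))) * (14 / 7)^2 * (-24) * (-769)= 80726544000 / 1513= 53355283.54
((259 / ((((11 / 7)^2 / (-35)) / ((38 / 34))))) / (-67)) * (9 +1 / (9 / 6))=244745935 / 413457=591.95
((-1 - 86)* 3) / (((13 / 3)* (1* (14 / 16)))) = -6264 / 91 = -68.84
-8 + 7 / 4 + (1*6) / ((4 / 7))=17 / 4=4.25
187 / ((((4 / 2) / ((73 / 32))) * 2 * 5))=13651 / 640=21.33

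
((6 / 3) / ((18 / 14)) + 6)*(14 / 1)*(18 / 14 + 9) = 1088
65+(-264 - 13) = -212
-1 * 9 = -9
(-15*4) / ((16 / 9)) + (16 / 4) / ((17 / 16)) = -2039 / 68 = -29.99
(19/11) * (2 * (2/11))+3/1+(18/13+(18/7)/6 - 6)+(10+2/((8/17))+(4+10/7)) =842115/44044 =19.12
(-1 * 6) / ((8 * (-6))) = 1 / 8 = 0.12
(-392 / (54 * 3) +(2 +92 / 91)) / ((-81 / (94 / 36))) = -102413 / 5373459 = -0.02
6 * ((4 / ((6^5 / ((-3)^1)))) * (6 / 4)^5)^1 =-9 / 128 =-0.07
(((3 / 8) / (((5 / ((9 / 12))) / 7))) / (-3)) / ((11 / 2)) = -21 / 880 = -0.02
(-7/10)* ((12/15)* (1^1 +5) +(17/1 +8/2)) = -903/50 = -18.06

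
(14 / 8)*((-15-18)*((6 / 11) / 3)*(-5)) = 105 / 2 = 52.50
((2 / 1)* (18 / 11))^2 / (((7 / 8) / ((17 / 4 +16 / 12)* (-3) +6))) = -111456 / 847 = -131.59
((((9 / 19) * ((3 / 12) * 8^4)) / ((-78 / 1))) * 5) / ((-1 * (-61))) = -7680 / 15067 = -0.51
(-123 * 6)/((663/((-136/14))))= 984/91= 10.81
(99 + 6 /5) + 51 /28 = 14283 /140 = 102.02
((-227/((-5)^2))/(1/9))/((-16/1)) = 2043/400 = 5.11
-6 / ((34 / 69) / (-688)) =142416 / 17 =8377.41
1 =1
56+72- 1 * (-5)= 133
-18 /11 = -1.64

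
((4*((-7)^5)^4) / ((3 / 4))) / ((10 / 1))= 638338130380896008 / 15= 42555875358726400.53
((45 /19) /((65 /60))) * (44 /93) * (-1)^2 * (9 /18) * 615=2435400 /7657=318.06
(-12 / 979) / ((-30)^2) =-1 / 73425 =-0.00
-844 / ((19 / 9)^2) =-189.37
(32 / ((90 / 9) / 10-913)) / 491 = -2 / 27987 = -0.00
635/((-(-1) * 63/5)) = 3175/63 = 50.40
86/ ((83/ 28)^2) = 9.79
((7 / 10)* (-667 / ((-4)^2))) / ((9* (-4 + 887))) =-4669 / 1271520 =-0.00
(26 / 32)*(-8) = -13 / 2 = -6.50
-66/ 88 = -3/ 4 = -0.75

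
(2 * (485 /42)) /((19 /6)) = 970 /133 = 7.29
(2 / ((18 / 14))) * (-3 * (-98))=1372 / 3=457.33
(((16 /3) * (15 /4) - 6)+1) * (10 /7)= 150 /7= 21.43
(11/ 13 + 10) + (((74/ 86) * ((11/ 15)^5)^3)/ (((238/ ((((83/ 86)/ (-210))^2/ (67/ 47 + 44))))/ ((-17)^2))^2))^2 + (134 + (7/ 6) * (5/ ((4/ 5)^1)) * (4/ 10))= 6152177194469086242971036835788622902683878436001835056811887677372443152312236059537840228877/ 41635488366542772717169829785388083083536579668551437381029129028320312500000000000000000000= 147.76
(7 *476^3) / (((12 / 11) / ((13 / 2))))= 13494753272 / 3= 4498251090.67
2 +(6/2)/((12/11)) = 19/4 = 4.75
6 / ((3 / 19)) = 38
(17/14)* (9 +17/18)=3043/252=12.08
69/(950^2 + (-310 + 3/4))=92/1202921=0.00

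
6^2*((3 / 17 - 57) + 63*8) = 273672 / 17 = 16098.35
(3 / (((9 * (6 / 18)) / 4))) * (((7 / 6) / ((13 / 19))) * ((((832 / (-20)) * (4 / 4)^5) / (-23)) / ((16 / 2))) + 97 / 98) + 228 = 3947338 / 16905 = 233.50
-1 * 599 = -599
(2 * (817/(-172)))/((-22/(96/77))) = 456/847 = 0.54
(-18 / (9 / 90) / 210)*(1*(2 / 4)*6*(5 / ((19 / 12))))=-1080 / 133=-8.12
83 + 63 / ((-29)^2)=69866 / 841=83.07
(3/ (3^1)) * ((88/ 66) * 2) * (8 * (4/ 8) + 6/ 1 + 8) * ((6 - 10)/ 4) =-48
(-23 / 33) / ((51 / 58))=-1334 / 1683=-0.79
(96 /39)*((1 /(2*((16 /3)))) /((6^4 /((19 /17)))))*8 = 19 /11934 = 0.00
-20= -20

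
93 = 93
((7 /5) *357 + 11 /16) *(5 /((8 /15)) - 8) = 440429 /640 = 688.17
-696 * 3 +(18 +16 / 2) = -2062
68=68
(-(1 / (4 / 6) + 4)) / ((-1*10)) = 11 / 20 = 0.55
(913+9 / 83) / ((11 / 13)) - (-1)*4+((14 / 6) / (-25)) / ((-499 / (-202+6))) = 37008180164 / 34169025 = 1083.09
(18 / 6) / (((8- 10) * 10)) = -3 / 20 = -0.15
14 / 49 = 2 / 7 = 0.29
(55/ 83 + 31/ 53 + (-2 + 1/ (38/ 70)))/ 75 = 3643/ 250743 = 0.01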